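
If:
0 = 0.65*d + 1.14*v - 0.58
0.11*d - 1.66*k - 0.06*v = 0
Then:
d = 0.892307692307692 - 1.75384615384615*v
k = 0.0591288229842447 - 0.152363299351251*v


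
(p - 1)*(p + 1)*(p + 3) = p^3 + 3*p^2 - p - 3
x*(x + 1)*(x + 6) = x^3 + 7*x^2 + 6*x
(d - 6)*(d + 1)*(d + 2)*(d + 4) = d^4 + d^3 - 28*d^2 - 76*d - 48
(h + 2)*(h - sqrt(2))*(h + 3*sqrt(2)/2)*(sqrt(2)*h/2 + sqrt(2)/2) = sqrt(2)*h^4/2 + h^3/2 + 3*sqrt(2)*h^3/2 - sqrt(2)*h^2/2 + 3*h^2/2 - 9*sqrt(2)*h/2 + h - 3*sqrt(2)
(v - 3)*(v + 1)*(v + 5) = v^3 + 3*v^2 - 13*v - 15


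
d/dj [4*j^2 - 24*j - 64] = 8*j - 24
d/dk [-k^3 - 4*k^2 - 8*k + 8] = -3*k^2 - 8*k - 8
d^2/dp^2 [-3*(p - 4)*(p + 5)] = -6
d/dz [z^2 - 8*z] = 2*z - 8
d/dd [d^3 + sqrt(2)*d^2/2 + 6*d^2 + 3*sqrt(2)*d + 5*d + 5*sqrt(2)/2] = 3*d^2 + sqrt(2)*d + 12*d + 3*sqrt(2) + 5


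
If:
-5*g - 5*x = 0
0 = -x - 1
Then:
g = 1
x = -1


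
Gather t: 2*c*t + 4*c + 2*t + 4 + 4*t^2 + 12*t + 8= 4*c + 4*t^2 + t*(2*c + 14) + 12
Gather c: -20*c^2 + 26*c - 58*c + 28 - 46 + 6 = -20*c^2 - 32*c - 12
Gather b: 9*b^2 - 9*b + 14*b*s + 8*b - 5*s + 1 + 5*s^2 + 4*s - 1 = 9*b^2 + b*(14*s - 1) + 5*s^2 - s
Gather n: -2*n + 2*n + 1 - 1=0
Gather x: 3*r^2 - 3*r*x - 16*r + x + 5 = 3*r^2 - 16*r + x*(1 - 3*r) + 5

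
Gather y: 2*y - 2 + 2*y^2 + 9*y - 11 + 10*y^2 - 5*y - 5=12*y^2 + 6*y - 18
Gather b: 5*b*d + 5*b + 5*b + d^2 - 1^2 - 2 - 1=b*(5*d + 10) + d^2 - 4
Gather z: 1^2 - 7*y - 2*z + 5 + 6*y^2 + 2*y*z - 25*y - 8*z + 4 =6*y^2 - 32*y + z*(2*y - 10) + 10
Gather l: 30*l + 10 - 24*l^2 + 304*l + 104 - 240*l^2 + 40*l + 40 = -264*l^2 + 374*l + 154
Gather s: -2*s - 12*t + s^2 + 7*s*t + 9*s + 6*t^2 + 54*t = s^2 + s*(7*t + 7) + 6*t^2 + 42*t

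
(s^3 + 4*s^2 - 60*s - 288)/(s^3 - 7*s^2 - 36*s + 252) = (s^2 - 2*s - 48)/(s^2 - 13*s + 42)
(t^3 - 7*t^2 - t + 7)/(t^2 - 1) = t - 7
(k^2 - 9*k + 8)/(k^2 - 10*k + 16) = (k - 1)/(k - 2)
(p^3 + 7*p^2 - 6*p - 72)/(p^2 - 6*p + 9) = (p^2 + 10*p + 24)/(p - 3)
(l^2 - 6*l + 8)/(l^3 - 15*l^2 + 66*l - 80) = (l - 4)/(l^2 - 13*l + 40)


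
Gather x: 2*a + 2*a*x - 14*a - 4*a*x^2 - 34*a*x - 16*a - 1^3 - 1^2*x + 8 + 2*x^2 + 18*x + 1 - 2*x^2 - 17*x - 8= -4*a*x^2 - 32*a*x - 28*a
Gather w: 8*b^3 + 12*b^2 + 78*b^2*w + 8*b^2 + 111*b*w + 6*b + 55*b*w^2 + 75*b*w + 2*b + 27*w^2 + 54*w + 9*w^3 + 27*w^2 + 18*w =8*b^3 + 20*b^2 + 8*b + 9*w^3 + w^2*(55*b + 54) + w*(78*b^2 + 186*b + 72)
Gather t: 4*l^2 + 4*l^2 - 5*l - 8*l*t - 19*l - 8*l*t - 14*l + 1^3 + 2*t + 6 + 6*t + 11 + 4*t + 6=8*l^2 - 38*l + t*(12 - 16*l) + 24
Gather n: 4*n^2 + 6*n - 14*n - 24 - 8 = 4*n^2 - 8*n - 32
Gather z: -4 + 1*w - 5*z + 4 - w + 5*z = 0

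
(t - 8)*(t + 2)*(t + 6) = t^3 - 52*t - 96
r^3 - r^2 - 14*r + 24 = (r - 3)*(r - 2)*(r + 4)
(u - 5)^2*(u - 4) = u^3 - 14*u^2 + 65*u - 100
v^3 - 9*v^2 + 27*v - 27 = (v - 3)^3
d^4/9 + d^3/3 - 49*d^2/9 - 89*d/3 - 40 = (d/3 + 1)^2*(d - 8)*(d + 5)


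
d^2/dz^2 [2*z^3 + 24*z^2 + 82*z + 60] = 12*z + 48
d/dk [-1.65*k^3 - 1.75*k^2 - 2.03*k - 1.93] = -4.95*k^2 - 3.5*k - 2.03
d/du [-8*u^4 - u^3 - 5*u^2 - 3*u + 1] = -32*u^3 - 3*u^2 - 10*u - 3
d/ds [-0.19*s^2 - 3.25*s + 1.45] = -0.38*s - 3.25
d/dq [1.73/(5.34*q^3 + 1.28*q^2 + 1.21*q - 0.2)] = (-27.7146*q^2 - 4.4288*q - 2.0933)/(5.34*q^3 + 1.28*q^2 + 1.21*q - 0.2)^2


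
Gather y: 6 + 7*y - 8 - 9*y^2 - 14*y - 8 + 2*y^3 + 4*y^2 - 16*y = 2*y^3 - 5*y^2 - 23*y - 10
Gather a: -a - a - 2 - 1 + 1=-2*a - 2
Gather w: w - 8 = w - 8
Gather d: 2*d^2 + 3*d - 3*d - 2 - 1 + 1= 2*d^2 - 2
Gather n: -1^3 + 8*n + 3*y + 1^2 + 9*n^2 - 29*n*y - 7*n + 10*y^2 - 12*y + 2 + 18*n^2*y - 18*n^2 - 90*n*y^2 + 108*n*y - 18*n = n^2*(18*y - 9) + n*(-90*y^2 + 79*y - 17) + 10*y^2 - 9*y + 2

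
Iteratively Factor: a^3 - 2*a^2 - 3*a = (a)*(a^2 - 2*a - 3) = a*(a - 3)*(a + 1)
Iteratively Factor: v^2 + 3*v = (v)*(v + 3)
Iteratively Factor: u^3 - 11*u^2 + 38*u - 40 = (u - 4)*(u^2 - 7*u + 10) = (u - 5)*(u - 4)*(u - 2)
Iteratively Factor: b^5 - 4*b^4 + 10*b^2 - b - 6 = (b + 1)*(b^4 - 5*b^3 + 5*b^2 + 5*b - 6) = (b + 1)^2*(b^3 - 6*b^2 + 11*b - 6) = (b - 2)*(b + 1)^2*(b^2 - 4*b + 3) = (b - 3)*(b - 2)*(b + 1)^2*(b - 1)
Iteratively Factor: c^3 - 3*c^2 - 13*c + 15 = (c + 3)*(c^2 - 6*c + 5) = (c - 5)*(c + 3)*(c - 1)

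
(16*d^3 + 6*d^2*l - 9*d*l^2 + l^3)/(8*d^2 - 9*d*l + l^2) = (2*d^2 + d*l - l^2)/(d - l)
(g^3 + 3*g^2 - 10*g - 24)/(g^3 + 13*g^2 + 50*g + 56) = (g - 3)/(g + 7)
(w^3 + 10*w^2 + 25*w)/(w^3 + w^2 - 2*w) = (w^2 + 10*w + 25)/(w^2 + w - 2)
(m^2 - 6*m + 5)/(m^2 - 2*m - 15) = (m - 1)/(m + 3)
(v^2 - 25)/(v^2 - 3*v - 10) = (v + 5)/(v + 2)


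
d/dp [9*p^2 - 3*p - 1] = 18*p - 3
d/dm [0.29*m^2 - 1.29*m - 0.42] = 0.58*m - 1.29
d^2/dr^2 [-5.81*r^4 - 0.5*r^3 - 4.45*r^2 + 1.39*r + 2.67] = -69.72*r^2 - 3.0*r - 8.9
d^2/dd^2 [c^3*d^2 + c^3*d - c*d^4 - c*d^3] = 2*c*(c^2 - 6*d^2 - 3*d)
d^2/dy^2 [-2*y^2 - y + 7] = -4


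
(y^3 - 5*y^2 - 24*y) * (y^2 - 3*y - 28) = y^5 - 8*y^4 - 37*y^3 + 212*y^2 + 672*y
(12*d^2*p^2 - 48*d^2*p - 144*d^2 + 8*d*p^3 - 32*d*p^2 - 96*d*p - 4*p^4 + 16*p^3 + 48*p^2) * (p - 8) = 12*d^2*p^3 - 144*d^2*p^2 + 240*d^2*p + 1152*d^2 + 8*d*p^4 - 96*d*p^3 + 160*d*p^2 + 768*d*p - 4*p^5 + 48*p^4 - 80*p^3 - 384*p^2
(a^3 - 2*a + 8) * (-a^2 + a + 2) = -a^5 + a^4 + 4*a^3 - 10*a^2 + 4*a + 16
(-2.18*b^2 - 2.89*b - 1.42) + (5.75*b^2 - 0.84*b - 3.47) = 3.57*b^2 - 3.73*b - 4.89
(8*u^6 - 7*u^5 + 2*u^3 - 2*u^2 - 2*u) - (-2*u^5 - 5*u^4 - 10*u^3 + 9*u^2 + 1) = 8*u^6 - 5*u^5 + 5*u^4 + 12*u^3 - 11*u^2 - 2*u - 1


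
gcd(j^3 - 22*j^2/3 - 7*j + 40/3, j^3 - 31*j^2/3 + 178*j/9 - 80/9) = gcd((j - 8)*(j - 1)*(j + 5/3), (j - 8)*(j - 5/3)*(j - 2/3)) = j - 8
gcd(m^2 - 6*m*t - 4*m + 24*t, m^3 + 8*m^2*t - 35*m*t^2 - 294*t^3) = -m + 6*t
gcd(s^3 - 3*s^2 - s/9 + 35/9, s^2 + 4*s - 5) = 1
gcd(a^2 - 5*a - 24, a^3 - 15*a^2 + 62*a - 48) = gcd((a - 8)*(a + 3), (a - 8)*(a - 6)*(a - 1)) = a - 8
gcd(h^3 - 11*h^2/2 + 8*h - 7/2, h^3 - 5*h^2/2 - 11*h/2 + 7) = h^2 - 9*h/2 + 7/2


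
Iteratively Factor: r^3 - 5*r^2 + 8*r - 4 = (r - 2)*(r^2 - 3*r + 2) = (r - 2)*(r - 1)*(r - 2)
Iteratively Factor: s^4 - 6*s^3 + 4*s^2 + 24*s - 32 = (s - 4)*(s^3 - 2*s^2 - 4*s + 8) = (s - 4)*(s - 2)*(s^2 - 4) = (s - 4)*(s - 2)^2*(s + 2)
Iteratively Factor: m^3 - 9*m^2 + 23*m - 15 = (m - 5)*(m^2 - 4*m + 3) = (m - 5)*(m - 1)*(m - 3)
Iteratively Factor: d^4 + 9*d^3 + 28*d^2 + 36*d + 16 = (d + 1)*(d^3 + 8*d^2 + 20*d + 16) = (d + 1)*(d + 2)*(d^2 + 6*d + 8) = (d + 1)*(d + 2)^2*(d + 4)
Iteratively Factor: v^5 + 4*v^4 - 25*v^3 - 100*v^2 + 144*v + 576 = (v + 4)*(v^4 - 25*v^2 + 144) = (v + 3)*(v + 4)*(v^3 - 3*v^2 - 16*v + 48) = (v + 3)*(v + 4)^2*(v^2 - 7*v + 12) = (v - 4)*(v + 3)*(v + 4)^2*(v - 3)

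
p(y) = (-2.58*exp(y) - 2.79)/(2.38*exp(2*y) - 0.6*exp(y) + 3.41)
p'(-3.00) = -0.04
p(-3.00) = -0.86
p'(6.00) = 0.00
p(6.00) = 0.00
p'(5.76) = 0.00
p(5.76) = -0.00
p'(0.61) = 0.60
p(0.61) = -0.73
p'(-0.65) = -0.07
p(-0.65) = -1.10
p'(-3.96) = -0.02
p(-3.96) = -0.84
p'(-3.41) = -0.03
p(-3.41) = -0.85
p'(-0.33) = 0.09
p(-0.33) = -1.10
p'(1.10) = 0.48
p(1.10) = -0.46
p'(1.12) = 0.47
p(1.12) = -0.45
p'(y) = (-2.58*exp(y) - 2.79)*(-4.76*exp(2*y) + 0.6*exp(y))/(2.38*exp(2*y) - 0.6*exp(y) + 3.41)^2 - 2.58*exp(y)/(2.38*exp(2*y) - 0.6*exp(y) + 3.41)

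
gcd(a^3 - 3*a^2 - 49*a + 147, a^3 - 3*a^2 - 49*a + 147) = a^3 - 3*a^2 - 49*a + 147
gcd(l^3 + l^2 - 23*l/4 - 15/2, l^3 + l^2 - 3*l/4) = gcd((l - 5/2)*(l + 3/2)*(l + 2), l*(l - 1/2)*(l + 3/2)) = l + 3/2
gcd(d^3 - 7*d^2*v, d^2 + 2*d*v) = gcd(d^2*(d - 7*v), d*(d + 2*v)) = d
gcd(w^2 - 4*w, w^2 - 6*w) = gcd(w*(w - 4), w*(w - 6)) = w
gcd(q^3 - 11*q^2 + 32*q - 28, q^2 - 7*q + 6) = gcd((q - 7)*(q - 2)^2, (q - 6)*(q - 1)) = 1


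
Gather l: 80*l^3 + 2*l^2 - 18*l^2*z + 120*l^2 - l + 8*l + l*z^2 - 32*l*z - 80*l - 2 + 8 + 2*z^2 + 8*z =80*l^3 + l^2*(122 - 18*z) + l*(z^2 - 32*z - 73) + 2*z^2 + 8*z + 6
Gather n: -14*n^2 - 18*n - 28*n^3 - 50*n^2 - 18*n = -28*n^3 - 64*n^2 - 36*n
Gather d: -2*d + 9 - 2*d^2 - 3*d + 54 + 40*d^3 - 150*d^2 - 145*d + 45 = 40*d^3 - 152*d^2 - 150*d + 108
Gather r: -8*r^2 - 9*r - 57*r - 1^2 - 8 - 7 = -8*r^2 - 66*r - 16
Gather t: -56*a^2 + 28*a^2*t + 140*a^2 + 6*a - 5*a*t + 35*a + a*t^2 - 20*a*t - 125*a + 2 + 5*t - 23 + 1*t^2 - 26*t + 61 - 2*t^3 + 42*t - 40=84*a^2 - 84*a - 2*t^3 + t^2*(a + 1) + t*(28*a^2 - 25*a + 21)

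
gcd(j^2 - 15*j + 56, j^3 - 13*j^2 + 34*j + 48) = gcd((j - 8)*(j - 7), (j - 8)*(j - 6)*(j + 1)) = j - 8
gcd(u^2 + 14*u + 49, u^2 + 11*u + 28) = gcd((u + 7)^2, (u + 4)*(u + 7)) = u + 7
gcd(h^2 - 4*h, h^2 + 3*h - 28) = h - 4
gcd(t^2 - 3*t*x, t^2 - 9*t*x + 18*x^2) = -t + 3*x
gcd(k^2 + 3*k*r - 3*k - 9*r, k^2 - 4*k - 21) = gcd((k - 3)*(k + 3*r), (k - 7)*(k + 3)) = 1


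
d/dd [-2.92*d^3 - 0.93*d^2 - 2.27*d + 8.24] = -8.76*d^2 - 1.86*d - 2.27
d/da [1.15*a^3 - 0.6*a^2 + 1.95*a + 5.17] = 3.45*a^2 - 1.2*a + 1.95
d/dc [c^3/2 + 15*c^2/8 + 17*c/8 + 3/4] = 3*c^2/2 + 15*c/4 + 17/8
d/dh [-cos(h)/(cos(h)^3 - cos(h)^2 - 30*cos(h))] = (1 - 2*cos(h))*sin(h)/(sin(h)^2 + cos(h) + 29)^2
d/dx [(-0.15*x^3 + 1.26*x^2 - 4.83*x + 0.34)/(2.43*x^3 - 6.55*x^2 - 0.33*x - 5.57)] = (2.22044604925031e-16*x^5 - 2.0793*x^4 + 23.5728*x^3 - 32.0244*x^2 - 9.5824*x + 27.0153)/(5.9049*x^6 - 31.833*x^5 + 41.2987*x^4 - 22.7472*x^3 + 73.0759*x^2 + 3.6762*x + 31.0249)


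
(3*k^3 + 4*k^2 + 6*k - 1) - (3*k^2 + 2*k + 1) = 3*k^3 + k^2 + 4*k - 2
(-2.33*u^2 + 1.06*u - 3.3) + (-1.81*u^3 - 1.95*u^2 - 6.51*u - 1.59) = -1.81*u^3 - 4.28*u^2 - 5.45*u - 4.89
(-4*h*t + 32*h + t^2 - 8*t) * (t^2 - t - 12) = -4*h*t^3 + 36*h*t^2 + 16*h*t - 384*h + t^4 - 9*t^3 - 4*t^2 + 96*t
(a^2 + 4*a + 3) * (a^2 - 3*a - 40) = a^4 + a^3 - 49*a^2 - 169*a - 120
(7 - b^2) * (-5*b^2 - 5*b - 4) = 5*b^4 + 5*b^3 - 31*b^2 - 35*b - 28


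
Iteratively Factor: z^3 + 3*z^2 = (z)*(z^2 + 3*z) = z^2*(z + 3)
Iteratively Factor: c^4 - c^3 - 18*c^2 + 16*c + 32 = (c - 2)*(c^3 + c^2 - 16*c - 16) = (c - 2)*(c + 4)*(c^2 - 3*c - 4) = (c - 4)*(c - 2)*(c + 4)*(c + 1)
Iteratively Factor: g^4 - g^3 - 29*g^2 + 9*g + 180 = (g + 4)*(g^3 - 5*g^2 - 9*g + 45) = (g + 3)*(g + 4)*(g^2 - 8*g + 15) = (g - 3)*(g + 3)*(g + 4)*(g - 5)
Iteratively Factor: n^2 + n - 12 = (n + 4)*(n - 3)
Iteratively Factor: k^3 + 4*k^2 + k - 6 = (k + 3)*(k^2 + k - 2) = (k - 1)*(k + 3)*(k + 2)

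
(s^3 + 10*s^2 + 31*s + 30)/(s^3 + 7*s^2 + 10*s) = (s + 3)/s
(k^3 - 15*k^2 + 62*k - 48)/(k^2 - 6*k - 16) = (k^2 - 7*k + 6)/(k + 2)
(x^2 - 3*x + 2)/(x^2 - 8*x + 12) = (x - 1)/(x - 6)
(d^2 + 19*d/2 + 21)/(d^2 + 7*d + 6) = (d + 7/2)/(d + 1)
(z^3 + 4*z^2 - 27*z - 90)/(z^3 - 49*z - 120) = (z^2 + z - 30)/(z^2 - 3*z - 40)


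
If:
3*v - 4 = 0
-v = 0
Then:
No Solution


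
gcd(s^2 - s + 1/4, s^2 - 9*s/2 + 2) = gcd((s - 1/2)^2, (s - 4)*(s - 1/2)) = s - 1/2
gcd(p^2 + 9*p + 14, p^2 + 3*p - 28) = p + 7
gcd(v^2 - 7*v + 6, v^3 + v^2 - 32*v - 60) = v - 6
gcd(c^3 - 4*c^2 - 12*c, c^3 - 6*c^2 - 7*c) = c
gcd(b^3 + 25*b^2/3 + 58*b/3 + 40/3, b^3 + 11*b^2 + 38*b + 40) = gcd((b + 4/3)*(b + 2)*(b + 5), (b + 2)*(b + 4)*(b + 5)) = b^2 + 7*b + 10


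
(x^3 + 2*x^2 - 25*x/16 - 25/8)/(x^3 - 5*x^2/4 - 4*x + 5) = (x + 5/4)/(x - 2)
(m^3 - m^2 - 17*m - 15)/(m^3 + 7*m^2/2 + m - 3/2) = 2*(m - 5)/(2*m - 1)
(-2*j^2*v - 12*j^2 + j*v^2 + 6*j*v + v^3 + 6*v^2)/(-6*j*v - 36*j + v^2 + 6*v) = (-2*j^2 + j*v + v^2)/(-6*j + v)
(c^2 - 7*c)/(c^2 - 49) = c/(c + 7)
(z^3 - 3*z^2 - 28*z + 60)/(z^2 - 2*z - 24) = (z^2 + 3*z - 10)/(z + 4)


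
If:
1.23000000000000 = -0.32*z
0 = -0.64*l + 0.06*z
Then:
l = -0.36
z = -3.84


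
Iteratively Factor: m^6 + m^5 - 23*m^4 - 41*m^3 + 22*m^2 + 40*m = (m)*(m^5 + m^4 - 23*m^3 - 41*m^2 + 22*m + 40) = m*(m + 1)*(m^4 - 23*m^2 - 18*m + 40) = m*(m - 1)*(m + 1)*(m^3 + m^2 - 22*m - 40) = m*(m - 1)*(m + 1)*(m + 4)*(m^2 - 3*m - 10) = m*(m - 5)*(m - 1)*(m + 1)*(m + 4)*(m + 2)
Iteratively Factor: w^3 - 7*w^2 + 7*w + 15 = (w - 3)*(w^2 - 4*w - 5) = (w - 5)*(w - 3)*(w + 1)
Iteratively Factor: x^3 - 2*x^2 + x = (x - 1)*(x^2 - x) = x*(x - 1)*(x - 1)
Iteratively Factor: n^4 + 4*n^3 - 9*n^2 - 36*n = (n - 3)*(n^3 + 7*n^2 + 12*n) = (n - 3)*(n + 3)*(n^2 + 4*n) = (n - 3)*(n + 3)*(n + 4)*(n)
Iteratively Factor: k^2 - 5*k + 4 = (k - 4)*(k - 1)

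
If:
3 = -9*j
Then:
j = -1/3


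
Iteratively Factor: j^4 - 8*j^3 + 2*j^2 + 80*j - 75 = (j + 3)*(j^3 - 11*j^2 + 35*j - 25) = (j - 5)*(j + 3)*(j^2 - 6*j + 5) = (j - 5)*(j - 1)*(j + 3)*(j - 5)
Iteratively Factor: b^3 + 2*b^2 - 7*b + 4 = (b - 1)*(b^2 + 3*b - 4) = (b - 1)^2*(b + 4)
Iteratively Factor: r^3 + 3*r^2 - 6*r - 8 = (r + 1)*(r^2 + 2*r - 8) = (r - 2)*(r + 1)*(r + 4)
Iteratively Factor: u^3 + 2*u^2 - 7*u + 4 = (u + 4)*(u^2 - 2*u + 1) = (u - 1)*(u + 4)*(u - 1)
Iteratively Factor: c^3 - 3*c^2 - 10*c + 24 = (c + 3)*(c^2 - 6*c + 8) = (c - 4)*(c + 3)*(c - 2)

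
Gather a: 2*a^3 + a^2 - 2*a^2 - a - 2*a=2*a^3 - a^2 - 3*a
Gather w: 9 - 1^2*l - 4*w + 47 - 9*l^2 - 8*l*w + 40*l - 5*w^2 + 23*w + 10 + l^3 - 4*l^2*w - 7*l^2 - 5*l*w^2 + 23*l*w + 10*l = l^3 - 16*l^2 + 49*l + w^2*(-5*l - 5) + w*(-4*l^2 + 15*l + 19) + 66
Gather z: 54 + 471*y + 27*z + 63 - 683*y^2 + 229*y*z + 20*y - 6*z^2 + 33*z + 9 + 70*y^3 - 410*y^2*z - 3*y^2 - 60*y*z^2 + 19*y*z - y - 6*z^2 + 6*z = 70*y^3 - 686*y^2 + 490*y + z^2*(-60*y - 12) + z*(-410*y^2 + 248*y + 66) + 126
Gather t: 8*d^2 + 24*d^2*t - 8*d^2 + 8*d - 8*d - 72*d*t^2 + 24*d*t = -72*d*t^2 + t*(24*d^2 + 24*d)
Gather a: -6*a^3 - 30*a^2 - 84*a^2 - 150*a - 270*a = -6*a^3 - 114*a^2 - 420*a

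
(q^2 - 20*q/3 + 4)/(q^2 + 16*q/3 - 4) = (q - 6)/(q + 6)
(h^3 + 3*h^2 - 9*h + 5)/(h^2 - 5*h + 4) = (h^2 + 4*h - 5)/(h - 4)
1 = 1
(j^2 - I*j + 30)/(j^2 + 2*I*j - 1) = (j^2 - I*j + 30)/(j^2 + 2*I*j - 1)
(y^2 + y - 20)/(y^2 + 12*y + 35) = (y - 4)/(y + 7)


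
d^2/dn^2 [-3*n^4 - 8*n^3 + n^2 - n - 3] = -36*n^2 - 48*n + 2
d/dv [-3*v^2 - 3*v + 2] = -6*v - 3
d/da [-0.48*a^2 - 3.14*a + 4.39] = -0.96*a - 3.14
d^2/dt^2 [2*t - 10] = 0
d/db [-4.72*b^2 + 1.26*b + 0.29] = 1.26 - 9.44*b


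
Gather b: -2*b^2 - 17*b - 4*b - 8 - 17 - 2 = -2*b^2 - 21*b - 27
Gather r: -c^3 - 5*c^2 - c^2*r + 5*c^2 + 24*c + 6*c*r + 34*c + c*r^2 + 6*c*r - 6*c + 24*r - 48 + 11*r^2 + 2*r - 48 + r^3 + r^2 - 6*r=-c^3 + 52*c + r^3 + r^2*(c + 12) + r*(-c^2 + 12*c + 20) - 96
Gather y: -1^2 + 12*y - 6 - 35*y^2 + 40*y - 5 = -35*y^2 + 52*y - 12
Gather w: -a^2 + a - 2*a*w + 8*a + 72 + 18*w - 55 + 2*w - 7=-a^2 + 9*a + w*(20 - 2*a) + 10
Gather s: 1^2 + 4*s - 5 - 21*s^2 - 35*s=-21*s^2 - 31*s - 4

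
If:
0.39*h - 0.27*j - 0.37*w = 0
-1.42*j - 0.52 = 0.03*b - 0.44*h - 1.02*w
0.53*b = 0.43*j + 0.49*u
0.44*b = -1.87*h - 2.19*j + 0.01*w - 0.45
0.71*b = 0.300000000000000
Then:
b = 0.42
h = -0.03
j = -0.27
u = 0.69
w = 0.16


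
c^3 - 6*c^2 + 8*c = c*(c - 4)*(c - 2)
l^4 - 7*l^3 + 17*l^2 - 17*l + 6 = (l - 3)*(l - 2)*(l - 1)^2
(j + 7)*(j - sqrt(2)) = j^2 - sqrt(2)*j + 7*j - 7*sqrt(2)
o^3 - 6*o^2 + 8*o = o*(o - 4)*(o - 2)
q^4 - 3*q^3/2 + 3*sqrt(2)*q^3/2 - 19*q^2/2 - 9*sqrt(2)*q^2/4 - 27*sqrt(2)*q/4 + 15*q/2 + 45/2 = (q - 3)*(q + 3/2)*(q - sqrt(2))*(q + 5*sqrt(2)/2)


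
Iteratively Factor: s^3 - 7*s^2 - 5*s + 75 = (s + 3)*(s^2 - 10*s + 25) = (s - 5)*(s + 3)*(s - 5)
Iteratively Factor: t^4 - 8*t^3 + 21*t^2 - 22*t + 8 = (t - 4)*(t^3 - 4*t^2 + 5*t - 2) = (t - 4)*(t - 2)*(t^2 - 2*t + 1) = (t - 4)*(t - 2)*(t - 1)*(t - 1)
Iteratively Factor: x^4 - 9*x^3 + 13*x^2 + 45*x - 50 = (x - 5)*(x^3 - 4*x^2 - 7*x + 10) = (x - 5)*(x + 2)*(x^2 - 6*x + 5) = (x - 5)*(x - 1)*(x + 2)*(x - 5)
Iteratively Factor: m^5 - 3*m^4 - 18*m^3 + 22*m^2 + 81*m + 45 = (m - 3)*(m^4 - 18*m^2 - 32*m - 15) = (m - 3)*(m + 3)*(m^3 - 3*m^2 - 9*m - 5) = (m - 3)*(m + 1)*(m + 3)*(m^2 - 4*m - 5) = (m - 3)*(m + 1)^2*(m + 3)*(m - 5)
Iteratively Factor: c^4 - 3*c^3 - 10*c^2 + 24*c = (c - 2)*(c^3 - c^2 - 12*c) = (c - 2)*(c + 3)*(c^2 - 4*c) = c*(c - 2)*(c + 3)*(c - 4)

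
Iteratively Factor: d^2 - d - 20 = (d + 4)*(d - 5)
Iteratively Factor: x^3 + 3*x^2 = (x)*(x^2 + 3*x) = x^2*(x + 3)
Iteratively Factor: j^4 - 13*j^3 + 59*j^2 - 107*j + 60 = (j - 3)*(j^3 - 10*j^2 + 29*j - 20) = (j - 4)*(j - 3)*(j^2 - 6*j + 5) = (j - 5)*(j - 4)*(j - 3)*(j - 1)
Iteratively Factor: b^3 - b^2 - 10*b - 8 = (b + 2)*(b^2 - 3*b - 4) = (b - 4)*(b + 2)*(b + 1)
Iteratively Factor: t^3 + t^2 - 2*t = (t + 2)*(t^2 - t) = (t - 1)*(t + 2)*(t)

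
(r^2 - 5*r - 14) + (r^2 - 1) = 2*r^2 - 5*r - 15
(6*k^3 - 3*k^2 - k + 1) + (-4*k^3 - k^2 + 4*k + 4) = 2*k^3 - 4*k^2 + 3*k + 5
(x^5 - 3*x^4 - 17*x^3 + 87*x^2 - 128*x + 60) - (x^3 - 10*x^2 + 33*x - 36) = x^5 - 3*x^4 - 18*x^3 + 97*x^2 - 161*x + 96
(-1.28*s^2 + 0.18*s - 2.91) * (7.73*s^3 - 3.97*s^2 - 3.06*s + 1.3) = -9.8944*s^5 + 6.473*s^4 - 19.2921*s^3 + 9.3379*s^2 + 9.1386*s - 3.783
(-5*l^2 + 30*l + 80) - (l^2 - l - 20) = -6*l^2 + 31*l + 100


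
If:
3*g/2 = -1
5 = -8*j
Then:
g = -2/3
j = -5/8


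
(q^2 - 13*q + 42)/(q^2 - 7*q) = (q - 6)/q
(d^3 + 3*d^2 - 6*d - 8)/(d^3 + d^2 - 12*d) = (d^2 - d - 2)/(d*(d - 3))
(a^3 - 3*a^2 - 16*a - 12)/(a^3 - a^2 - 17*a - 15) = (a^2 - 4*a - 12)/(a^2 - 2*a - 15)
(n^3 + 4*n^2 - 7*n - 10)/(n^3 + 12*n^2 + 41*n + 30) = (n - 2)/(n + 6)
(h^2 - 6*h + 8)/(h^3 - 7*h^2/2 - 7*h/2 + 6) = 2*(h - 2)/(2*h^2 + h - 3)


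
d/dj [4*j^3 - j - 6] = 12*j^2 - 1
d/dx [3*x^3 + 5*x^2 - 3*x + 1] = 9*x^2 + 10*x - 3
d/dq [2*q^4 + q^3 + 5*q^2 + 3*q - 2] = 8*q^3 + 3*q^2 + 10*q + 3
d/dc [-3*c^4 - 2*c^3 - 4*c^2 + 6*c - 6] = -12*c^3 - 6*c^2 - 8*c + 6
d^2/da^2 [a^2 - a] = 2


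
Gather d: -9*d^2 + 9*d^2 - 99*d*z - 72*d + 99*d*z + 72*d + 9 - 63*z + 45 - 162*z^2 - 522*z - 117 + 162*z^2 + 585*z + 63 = 0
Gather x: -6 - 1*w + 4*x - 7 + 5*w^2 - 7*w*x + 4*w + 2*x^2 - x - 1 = 5*w^2 + 3*w + 2*x^2 + x*(3 - 7*w) - 14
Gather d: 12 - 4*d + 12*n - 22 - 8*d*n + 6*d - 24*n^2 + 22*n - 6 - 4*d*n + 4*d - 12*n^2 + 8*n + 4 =d*(6 - 12*n) - 36*n^2 + 42*n - 12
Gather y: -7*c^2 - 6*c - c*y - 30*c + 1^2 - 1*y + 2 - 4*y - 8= -7*c^2 - 36*c + y*(-c - 5) - 5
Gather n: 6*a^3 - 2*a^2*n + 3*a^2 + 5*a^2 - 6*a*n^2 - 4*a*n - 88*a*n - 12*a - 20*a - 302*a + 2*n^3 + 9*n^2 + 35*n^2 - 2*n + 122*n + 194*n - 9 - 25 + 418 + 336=6*a^3 + 8*a^2 - 334*a + 2*n^3 + n^2*(44 - 6*a) + n*(-2*a^2 - 92*a + 314) + 720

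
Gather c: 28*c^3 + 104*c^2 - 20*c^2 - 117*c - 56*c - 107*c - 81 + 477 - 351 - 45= 28*c^3 + 84*c^2 - 280*c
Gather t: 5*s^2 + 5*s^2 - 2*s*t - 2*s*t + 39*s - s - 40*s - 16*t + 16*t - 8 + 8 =10*s^2 - 4*s*t - 2*s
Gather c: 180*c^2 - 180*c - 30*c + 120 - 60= 180*c^2 - 210*c + 60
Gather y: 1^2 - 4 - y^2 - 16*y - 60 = -y^2 - 16*y - 63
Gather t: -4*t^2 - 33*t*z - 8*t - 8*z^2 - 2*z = -4*t^2 + t*(-33*z - 8) - 8*z^2 - 2*z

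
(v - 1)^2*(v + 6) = v^3 + 4*v^2 - 11*v + 6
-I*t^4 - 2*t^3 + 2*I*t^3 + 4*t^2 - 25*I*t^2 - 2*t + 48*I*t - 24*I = (t - 1)*(t - 6*I)*(t + 4*I)*(-I*t + I)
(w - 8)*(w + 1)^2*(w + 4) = w^4 - 2*w^3 - 39*w^2 - 68*w - 32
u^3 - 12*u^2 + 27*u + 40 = (u - 8)*(u - 5)*(u + 1)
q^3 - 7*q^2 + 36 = (q - 6)*(q - 3)*(q + 2)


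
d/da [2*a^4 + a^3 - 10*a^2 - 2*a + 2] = 8*a^3 + 3*a^2 - 20*a - 2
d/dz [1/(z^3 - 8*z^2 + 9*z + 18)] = (-3*z^2 + 16*z - 9)/(z^3 - 8*z^2 + 9*z + 18)^2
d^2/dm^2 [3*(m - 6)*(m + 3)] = 6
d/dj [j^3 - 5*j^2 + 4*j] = 3*j^2 - 10*j + 4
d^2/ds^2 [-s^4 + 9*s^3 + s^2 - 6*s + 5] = -12*s^2 + 54*s + 2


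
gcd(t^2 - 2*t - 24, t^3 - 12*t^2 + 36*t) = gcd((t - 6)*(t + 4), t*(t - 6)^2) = t - 6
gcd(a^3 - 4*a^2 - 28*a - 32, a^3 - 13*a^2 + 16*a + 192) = a - 8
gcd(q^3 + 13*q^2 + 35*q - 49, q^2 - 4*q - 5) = 1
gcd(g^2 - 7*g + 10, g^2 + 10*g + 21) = 1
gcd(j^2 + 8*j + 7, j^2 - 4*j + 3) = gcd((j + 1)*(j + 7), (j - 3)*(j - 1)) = 1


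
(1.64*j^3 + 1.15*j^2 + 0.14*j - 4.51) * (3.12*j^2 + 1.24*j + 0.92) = 5.1168*j^5 + 5.6216*j^4 + 3.3716*j^3 - 12.8396*j^2 - 5.4636*j - 4.1492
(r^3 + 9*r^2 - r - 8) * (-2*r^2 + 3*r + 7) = -2*r^5 - 15*r^4 + 36*r^3 + 76*r^2 - 31*r - 56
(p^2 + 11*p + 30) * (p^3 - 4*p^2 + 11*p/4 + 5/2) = p^5 + 7*p^4 - 45*p^3/4 - 349*p^2/4 + 110*p + 75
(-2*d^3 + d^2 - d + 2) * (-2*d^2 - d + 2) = 4*d^5 - 3*d^3 - d^2 - 4*d + 4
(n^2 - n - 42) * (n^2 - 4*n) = n^4 - 5*n^3 - 38*n^2 + 168*n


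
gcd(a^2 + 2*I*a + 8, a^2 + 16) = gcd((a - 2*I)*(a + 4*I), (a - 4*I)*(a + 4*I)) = a + 4*I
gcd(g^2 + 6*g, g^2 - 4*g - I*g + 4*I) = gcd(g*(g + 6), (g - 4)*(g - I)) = 1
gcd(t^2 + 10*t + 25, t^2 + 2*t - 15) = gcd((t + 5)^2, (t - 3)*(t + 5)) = t + 5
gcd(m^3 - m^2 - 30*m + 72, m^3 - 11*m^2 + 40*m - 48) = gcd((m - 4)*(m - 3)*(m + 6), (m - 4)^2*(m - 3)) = m^2 - 7*m + 12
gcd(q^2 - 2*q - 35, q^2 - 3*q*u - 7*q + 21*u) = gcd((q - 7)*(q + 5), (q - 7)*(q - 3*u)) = q - 7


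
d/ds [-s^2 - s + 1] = -2*s - 1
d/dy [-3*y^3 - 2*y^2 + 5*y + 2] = -9*y^2 - 4*y + 5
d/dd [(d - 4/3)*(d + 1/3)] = 2*d - 1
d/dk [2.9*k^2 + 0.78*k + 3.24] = 5.8*k + 0.78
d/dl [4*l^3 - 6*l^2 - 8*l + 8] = 12*l^2 - 12*l - 8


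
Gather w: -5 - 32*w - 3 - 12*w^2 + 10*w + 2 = -12*w^2 - 22*w - 6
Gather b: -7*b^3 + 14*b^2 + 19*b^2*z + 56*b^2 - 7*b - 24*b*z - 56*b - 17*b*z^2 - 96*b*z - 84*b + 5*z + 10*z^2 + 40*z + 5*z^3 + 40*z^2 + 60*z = -7*b^3 + b^2*(19*z + 70) + b*(-17*z^2 - 120*z - 147) + 5*z^3 + 50*z^2 + 105*z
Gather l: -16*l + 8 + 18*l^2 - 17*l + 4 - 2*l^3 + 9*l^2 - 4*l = -2*l^3 + 27*l^2 - 37*l + 12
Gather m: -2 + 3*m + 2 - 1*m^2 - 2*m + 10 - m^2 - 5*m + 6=-2*m^2 - 4*m + 16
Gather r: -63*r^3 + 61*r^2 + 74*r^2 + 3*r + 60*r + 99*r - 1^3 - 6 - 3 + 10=-63*r^3 + 135*r^2 + 162*r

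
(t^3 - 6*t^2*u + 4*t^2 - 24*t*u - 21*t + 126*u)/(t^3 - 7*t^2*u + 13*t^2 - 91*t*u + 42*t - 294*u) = (t^2 - 6*t*u - 3*t + 18*u)/(t^2 - 7*t*u + 6*t - 42*u)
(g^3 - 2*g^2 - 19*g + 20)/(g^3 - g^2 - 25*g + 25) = (g + 4)/(g + 5)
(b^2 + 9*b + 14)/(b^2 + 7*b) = (b + 2)/b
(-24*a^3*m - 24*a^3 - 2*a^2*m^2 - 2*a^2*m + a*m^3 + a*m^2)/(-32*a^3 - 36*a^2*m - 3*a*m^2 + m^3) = a*(6*a*m + 6*a - m^2 - m)/(8*a^2 + 7*a*m - m^2)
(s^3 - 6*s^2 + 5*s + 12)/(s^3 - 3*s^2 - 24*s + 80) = (s^2 - 2*s - 3)/(s^2 + s - 20)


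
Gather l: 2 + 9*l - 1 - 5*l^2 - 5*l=-5*l^2 + 4*l + 1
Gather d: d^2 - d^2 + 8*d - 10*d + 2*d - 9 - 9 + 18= 0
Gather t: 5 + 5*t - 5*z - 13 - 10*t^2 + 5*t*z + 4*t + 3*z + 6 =-10*t^2 + t*(5*z + 9) - 2*z - 2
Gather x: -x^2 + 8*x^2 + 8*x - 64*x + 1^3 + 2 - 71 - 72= 7*x^2 - 56*x - 140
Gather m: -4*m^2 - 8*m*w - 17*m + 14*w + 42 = -4*m^2 + m*(-8*w - 17) + 14*w + 42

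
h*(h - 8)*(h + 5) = h^3 - 3*h^2 - 40*h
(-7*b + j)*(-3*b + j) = 21*b^2 - 10*b*j + j^2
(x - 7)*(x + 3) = x^2 - 4*x - 21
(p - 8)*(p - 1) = p^2 - 9*p + 8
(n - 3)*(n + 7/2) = n^2 + n/2 - 21/2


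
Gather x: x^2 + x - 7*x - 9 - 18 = x^2 - 6*x - 27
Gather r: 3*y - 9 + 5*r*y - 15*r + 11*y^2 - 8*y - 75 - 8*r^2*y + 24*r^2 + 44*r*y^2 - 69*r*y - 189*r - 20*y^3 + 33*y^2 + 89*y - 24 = r^2*(24 - 8*y) + r*(44*y^2 - 64*y - 204) - 20*y^3 + 44*y^2 + 84*y - 108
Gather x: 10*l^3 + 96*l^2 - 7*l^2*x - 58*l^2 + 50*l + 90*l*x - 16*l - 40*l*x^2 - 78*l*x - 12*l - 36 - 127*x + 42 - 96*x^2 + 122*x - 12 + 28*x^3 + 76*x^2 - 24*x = 10*l^3 + 38*l^2 + 22*l + 28*x^3 + x^2*(-40*l - 20) + x*(-7*l^2 + 12*l - 29) - 6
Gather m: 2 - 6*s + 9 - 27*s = 11 - 33*s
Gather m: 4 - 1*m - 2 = 2 - m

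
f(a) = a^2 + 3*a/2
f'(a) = 2*a + 3/2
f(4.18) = 23.74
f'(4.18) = 9.86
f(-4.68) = 14.88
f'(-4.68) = -7.86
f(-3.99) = 9.94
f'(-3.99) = -6.48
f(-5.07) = 18.10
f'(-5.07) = -8.64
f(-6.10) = 28.06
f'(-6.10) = -10.70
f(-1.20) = -0.36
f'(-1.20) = -0.90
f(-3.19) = 5.39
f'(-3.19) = -4.88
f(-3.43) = 6.62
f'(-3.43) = -5.36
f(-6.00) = 27.00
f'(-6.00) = -10.50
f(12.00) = 162.00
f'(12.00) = 25.50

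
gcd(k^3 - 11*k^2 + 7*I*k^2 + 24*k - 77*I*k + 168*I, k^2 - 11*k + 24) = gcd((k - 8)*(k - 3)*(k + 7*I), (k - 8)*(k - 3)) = k^2 - 11*k + 24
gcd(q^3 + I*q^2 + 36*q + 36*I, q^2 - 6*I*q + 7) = q + I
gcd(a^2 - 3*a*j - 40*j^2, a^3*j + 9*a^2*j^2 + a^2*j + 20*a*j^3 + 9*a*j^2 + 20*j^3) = a + 5*j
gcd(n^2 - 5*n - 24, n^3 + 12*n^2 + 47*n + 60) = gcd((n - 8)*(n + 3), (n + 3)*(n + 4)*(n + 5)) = n + 3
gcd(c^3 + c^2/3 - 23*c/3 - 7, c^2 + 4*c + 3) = c + 1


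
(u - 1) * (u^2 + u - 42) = u^3 - 43*u + 42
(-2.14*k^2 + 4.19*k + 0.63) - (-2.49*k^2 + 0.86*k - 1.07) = 0.35*k^2 + 3.33*k + 1.7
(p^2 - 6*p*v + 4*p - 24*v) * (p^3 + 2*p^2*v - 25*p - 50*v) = p^5 - 4*p^4*v + 4*p^4 - 12*p^3*v^2 - 16*p^3*v - 25*p^3 - 48*p^2*v^2 + 100*p^2*v - 100*p^2 + 300*p*v^2 + 400*p*v + 1200*v^2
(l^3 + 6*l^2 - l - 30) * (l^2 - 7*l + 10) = l^5 - l^4 - 33*l^3 + 37*l^2 + 200*l - 300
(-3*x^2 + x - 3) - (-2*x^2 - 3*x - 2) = -x^2 + 4*x - 1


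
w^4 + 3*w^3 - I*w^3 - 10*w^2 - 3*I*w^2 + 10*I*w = w*(w - 2)*(w + 5)*(w - I)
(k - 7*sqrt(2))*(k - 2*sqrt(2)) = k^2 - 9*sqrt(2)*k + 28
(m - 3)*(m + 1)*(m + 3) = m^3 + m^2 - 9*m - 9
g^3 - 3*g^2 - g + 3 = (g - 3)*(g - 1)*(g + 1)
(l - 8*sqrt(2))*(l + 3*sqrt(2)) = l^2 - 5*sqrt(2)*l - 48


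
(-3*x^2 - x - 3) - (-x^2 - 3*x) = -2*x^2 + 2*x - 3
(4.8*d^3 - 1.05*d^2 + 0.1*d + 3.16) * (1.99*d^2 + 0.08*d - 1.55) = 9.552*d^5 - 1.7055*d^4 - 7.325*d^3 + 7.9239*d^2 + 0.0978*d - 4.898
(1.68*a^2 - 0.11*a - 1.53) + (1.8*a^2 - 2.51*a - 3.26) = 3.48*a^2 - 2.62*a - 4.79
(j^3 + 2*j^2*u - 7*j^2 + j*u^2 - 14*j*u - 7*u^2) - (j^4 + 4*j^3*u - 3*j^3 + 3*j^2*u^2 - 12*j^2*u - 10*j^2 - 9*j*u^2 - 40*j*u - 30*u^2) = -j^4 - 4*j^3*u + 4*j^3 - 3*j^2*u^2 + 14*j^2*u + 3*j^2 + 10*j*u^2 + 26*j*u + 23*u^2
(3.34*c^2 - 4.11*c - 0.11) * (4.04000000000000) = 13.4936*c^2 - 16.6044*c - 0.4444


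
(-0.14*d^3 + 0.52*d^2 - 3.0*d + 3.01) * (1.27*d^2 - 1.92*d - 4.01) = -0.1778*d^5 + 0.9292*d^4 - 4.247*d^3 + 7.4975*d^2 + 6.2508*d - 12.0701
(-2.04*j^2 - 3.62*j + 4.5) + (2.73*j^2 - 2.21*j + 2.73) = 0.69*j^2 - 5.83*j + 7.23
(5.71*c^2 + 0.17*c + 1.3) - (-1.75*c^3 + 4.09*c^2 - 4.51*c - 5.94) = 1.75*c^3 + 1.62*c^2 + 4.68*c + 7.24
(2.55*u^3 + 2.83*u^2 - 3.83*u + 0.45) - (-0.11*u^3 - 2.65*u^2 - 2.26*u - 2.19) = 2.66*u^3 + 5.48*u^2 - 1.57*u + 2.64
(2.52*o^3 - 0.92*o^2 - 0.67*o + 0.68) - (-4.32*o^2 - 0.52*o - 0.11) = 2.52*o^3 + 3.4*o^2 - 0.15*o + 0.79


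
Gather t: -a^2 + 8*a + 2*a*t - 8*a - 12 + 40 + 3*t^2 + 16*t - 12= -a^2 + 3*t^2 + t*(2*a + 16) + 16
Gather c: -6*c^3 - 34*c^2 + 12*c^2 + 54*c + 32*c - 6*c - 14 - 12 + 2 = -6*c^3 - 22*c^2 + 80*c - 24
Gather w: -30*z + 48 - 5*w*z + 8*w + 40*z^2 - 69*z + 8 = w*(8 - 5*z) + 40*z^2 - 99*z + 56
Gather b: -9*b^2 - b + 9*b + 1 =-9*b^2 + 8*b + 1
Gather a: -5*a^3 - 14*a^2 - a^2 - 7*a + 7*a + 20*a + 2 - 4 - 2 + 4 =-5*a^3 - 15*a^2 + 20*a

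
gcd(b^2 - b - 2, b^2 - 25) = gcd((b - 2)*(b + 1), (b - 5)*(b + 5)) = 1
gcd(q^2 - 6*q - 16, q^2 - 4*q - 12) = q + 2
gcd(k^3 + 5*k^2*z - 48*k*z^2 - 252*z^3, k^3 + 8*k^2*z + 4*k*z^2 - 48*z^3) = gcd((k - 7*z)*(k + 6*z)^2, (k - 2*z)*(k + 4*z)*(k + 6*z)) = k + 6*z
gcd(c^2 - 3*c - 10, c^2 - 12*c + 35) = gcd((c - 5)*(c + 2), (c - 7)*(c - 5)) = c - 5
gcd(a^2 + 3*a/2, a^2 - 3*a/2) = a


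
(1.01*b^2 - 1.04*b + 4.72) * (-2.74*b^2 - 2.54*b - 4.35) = -2.7674*b^4 + 0.2842*b^3 - 14.6847*b^2 - 7.4648*b - 20.532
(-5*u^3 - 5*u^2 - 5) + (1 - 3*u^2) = -5*u^3 - 8*u^2 - 4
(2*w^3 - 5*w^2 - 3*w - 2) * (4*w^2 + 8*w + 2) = 8*w^5 - 4*w^4 - 48*w^3 - 42*w^2 - 22*w - 4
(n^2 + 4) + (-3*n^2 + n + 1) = -2*n^2 + n + 5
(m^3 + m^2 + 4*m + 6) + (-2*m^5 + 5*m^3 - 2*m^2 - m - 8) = -2*m^5 + 6*m^3 - m^2 + 3*m - 2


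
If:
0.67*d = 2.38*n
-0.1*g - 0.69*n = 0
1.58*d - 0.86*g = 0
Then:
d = 0.00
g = 0.00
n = 0.00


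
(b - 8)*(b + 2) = b^2 - 6*b - 16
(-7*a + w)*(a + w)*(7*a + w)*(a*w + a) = -49*a^4*w - 49*a^4 - 49*a^3*w^2 - 49*a^3*w + a^2*w^3 + a^2*w^2 + a*w^4 + a*w^3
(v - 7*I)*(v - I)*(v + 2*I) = v^3 - 6*I*v^2 + 9*v - 14*I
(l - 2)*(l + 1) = l^2 - l - 2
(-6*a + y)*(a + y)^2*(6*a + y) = -36*a^4 - 72*a^3*y - 35*a^2*y^2 + 2*a*y^3 + y^4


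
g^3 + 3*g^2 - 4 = (g - 1)*(g + 2)^2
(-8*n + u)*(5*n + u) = -40*n^2 - 3*n*u + u^2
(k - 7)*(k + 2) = k^2 - 5*k - 14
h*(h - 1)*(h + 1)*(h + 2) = h^4 + 2*h^3 - h^2 - 2*h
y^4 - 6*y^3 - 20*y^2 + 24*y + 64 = (y - 8)*(y - 2)*(y + 2)^2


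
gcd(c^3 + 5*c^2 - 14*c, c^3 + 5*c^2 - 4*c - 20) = c - 2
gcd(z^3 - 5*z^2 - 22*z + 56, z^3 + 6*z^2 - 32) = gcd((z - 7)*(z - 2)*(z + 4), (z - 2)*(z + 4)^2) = z^2 + 2*z - 8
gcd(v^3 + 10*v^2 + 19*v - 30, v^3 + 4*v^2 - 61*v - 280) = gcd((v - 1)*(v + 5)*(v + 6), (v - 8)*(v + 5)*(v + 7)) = v + 5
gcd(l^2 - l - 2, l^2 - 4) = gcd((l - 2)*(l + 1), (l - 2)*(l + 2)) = l - 2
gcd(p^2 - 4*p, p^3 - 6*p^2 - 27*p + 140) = p - 4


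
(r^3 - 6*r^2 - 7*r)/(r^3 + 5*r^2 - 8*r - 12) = r*(r - 7)/(r^2 + 4*r - 12)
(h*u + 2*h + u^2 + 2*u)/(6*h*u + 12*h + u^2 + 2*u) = (h + u)/(6*h + u)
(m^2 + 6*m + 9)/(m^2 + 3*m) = (m + 3)/m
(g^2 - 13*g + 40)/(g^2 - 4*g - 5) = (g - 8)/(g + 1)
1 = 1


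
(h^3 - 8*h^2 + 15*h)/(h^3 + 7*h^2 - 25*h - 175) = h*(h - 3)/(h^2 + 12*h + 35)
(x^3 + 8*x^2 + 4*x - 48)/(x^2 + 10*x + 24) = x - 2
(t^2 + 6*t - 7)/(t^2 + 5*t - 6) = (t + 7)/(t + 6)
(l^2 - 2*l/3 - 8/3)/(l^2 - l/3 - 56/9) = 3*(-3*l^2 + 2*l + 8)/(-9*l^2 + 3*l + 56)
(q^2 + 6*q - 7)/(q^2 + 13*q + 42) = (q - 1)/(q + 6)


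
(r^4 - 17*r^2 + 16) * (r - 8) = r^5 - 8*r^4 - 17*r^3 + 136*r^2 + 16*r - 128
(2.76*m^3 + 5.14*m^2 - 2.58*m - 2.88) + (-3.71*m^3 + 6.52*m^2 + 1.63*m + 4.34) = -0.95*m^3 + 11.66*m^2 - 0.95*m + 1.46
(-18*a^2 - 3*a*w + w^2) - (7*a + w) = -18*a^2 - 3*a*w - 7*a + w^2 - w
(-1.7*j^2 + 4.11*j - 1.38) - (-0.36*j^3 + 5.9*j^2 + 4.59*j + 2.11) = 0.36*j^3 - 7.6*j^2 - 0.48*j - 3.49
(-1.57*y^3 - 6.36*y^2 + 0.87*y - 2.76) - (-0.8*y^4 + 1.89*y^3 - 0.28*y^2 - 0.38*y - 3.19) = 0.8*y^4 - 3.46*y^3 - 6.08*y^2 + 1.25*y + 0.43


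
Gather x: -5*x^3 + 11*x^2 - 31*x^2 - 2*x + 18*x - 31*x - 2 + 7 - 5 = -5*x^3 - 20*x^2 - 15*x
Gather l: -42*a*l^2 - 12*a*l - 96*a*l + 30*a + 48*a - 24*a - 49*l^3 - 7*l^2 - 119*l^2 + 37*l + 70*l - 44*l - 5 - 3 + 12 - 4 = 54*a - 49*l^3 + l^2*(-42*a - 126) + l*(63 - 108*a)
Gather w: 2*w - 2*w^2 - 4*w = -2*w^2 - 2*w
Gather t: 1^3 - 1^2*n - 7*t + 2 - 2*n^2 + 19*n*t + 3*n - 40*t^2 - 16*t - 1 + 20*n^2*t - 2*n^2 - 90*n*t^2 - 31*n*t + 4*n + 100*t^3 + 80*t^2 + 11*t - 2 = -4*n^2 + 6*n + 100*t^3 + t^2*(40 - 90*n) + t*(20*n^2 - 12*n - 12)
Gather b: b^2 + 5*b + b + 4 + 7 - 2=b^2 + 6*b + 9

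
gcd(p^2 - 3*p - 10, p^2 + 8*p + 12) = p + 2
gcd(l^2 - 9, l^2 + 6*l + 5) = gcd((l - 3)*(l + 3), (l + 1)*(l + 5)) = 1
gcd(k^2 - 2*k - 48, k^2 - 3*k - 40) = k - 8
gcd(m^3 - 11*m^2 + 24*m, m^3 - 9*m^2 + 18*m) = m^2 - 3*m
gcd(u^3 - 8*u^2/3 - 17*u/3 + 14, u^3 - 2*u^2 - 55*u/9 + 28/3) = u^2 - 2*u/3 - 7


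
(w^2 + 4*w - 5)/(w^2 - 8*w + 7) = (w + 5)/(w - 7)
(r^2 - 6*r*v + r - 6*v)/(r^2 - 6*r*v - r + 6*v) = (r + 1)/(r - 1)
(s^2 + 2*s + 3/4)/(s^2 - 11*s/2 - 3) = (s + 3/2)/(s - 6)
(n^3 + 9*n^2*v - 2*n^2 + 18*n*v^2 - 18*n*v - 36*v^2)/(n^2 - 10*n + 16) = (n^2 + 9*n*v + 18*v^2)/(n - 8)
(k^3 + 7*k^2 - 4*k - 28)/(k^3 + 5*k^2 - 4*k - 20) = (k + 7)/(k + 5)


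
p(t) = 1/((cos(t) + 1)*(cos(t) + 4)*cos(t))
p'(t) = sin(t)/((cos(t) + 1)*(cos(t) + 4)*cos(t)^2) + sin(t)/((cos(t) + 1)*(cos(t) + 4)^2*cos(t)) + sin(t)/((cos(t) + 1)^2*(cos(t) + 4)*cos(t))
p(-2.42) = -1.64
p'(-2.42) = 3.25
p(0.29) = 0.11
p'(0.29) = 0.05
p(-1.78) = -1.60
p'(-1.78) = -5.16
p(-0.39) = 0.11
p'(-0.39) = -0.08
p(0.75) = 0.17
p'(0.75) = 0.25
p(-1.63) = -4.56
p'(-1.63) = -70.91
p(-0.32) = 0.11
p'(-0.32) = -0.06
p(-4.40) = -1.27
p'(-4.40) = 1.86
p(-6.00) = 0.11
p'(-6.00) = 0.05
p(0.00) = 0.10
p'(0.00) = 0.00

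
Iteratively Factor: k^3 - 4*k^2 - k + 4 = (k - 1)*(k^2 - 3*k - 4) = (k - 1)*(k + 1)*(k - 4)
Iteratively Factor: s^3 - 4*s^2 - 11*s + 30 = (s - 5)*(s^2 + s - 6) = (s - 5)*(s - 2)*(s + 3)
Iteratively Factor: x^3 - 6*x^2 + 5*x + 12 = (x + 1)*(x^2 - 7*x + 12) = (x - 4)*(x + 1)*(x - 3)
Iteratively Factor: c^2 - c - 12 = (c + 3)*(c - 4)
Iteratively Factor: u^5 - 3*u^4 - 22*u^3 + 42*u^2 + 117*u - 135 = (u - 5)*(u^4 + 2*u^3 - 12*u^2 - 18*u + 27) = (u - 5)*(u - 3)*(u^3 + 5*u^2 + 3*u - 9) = (u - 5)*(u - 3)*(u + 3)*(u^2 + 2*u - 3) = (u - 5)*(u - 3)*(u + 3)^2*(u - 1)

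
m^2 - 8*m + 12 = (m - 6)*(m - 2)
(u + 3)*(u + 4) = u^2 + 7*u + 12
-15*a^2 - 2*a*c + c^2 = (-5*a + c)*(3*a + c)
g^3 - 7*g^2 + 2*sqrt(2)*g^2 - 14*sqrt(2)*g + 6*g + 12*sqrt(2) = (g - 6)*(g - 1)*(g + 2*sqrt(2))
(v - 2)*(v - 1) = v^2 - 3*v + 2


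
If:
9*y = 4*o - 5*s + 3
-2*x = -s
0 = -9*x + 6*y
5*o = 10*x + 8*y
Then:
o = 132/59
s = 60/59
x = 30/59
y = 45/59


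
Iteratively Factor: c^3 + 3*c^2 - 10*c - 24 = (c - 3)*(c^2 + 6*c + 8) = (c - 3)*(c + 2)*(c + 4)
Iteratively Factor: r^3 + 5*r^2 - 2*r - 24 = (r + 4)*(r^2 + r - 6) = (r + 3)*(r + 4)*(r - 2)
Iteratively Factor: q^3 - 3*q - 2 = (q + 1)*(q^2 - q - 2) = (q - 2)*(q + 1)*(q + 1)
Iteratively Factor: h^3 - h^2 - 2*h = (h - 2)*(h^2 + h) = (h - 2)*(h + 1)*(h)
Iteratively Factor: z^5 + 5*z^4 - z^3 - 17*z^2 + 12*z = (z)*(z^4 + 5*z^3 - z^2 - 17*z + 12) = z*(z - 1)*(z^3 + 6*z^2 + 5*z - 12) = z*(z - 1)*(z + 4)*(z^2 + 2*z - 3) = z*(z - 1)*(z + 3)*(z + 4)*(z - 1)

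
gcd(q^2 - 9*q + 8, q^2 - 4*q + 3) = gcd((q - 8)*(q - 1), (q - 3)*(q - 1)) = q - 1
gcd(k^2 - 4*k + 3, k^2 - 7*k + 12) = k - 3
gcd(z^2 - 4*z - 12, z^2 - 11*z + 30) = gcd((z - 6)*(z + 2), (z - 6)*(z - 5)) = z - 6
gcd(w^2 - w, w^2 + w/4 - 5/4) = w - 1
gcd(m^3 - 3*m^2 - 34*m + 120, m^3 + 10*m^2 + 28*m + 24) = m + 6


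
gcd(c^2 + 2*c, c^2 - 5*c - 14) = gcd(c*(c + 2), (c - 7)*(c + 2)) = c + 2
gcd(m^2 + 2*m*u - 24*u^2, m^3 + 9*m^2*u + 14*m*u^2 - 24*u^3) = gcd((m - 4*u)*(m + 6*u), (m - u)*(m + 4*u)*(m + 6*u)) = m + 6*u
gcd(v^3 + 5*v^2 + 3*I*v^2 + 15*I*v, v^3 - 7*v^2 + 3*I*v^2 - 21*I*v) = v^2 + 3*I*v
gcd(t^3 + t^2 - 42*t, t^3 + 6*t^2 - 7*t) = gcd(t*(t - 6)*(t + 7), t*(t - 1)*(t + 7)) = t^2 + 7*t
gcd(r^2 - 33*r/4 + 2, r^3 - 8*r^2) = r - 8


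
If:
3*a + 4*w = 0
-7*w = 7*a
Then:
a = 0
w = 0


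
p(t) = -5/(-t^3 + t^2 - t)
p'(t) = -5*(3*t^2 - 2*t + 1)/(-t^3 + t^2 - t)^2 = 5*(-3*t^2 + 2*t - 1)/(t^2*(t^2 - t + 1)^2)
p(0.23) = 26.42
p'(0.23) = -97.52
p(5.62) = 0.03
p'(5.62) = -0.02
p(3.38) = 0.16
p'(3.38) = -0.15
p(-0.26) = -14.49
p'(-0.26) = -72.30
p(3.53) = 0.14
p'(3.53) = -0.13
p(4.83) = 0.05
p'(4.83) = -0.03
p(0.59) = 11.18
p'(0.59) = -21.60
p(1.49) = 1.94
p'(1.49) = -3.52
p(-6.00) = -0.02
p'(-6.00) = -0.00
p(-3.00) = -0.13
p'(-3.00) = -0.11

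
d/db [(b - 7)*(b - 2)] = 2*b - 9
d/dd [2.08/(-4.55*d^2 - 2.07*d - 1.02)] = (18.928*d + 4.3056)/(4.55*d^2 + 2.07*d + 1.02)^2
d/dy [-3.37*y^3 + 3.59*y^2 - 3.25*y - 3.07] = -10.11*y^2 + 7.18*y - 3.25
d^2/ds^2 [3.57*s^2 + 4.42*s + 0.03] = 7.14000000000000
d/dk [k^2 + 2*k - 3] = 2*k + 2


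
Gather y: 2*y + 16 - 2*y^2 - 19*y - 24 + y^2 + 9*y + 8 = -y^2 - 8*y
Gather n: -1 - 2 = -3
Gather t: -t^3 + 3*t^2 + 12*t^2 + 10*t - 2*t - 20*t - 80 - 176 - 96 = -t^3 + 15*t^2 - 12*t - 352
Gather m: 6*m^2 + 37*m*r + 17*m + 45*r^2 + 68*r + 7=6*m^2 + m*(37*r + 17) + 45*r^2 + 68*r + 7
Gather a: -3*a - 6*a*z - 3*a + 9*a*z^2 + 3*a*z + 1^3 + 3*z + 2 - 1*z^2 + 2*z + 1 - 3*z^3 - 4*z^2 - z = a*(9*z^2 - 3*z - 6) - 3*z^3 - 5*z^2 + 4*z + 4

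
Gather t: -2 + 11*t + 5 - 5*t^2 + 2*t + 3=-5*t^2 + 13*t + 6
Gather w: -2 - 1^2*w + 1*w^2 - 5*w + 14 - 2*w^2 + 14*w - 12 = -w^2 + 8*w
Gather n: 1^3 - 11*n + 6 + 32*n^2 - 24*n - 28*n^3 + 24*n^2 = -28*n^3 + 56*n^2 - 35*n + 7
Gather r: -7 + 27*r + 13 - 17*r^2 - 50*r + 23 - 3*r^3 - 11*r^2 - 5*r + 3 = -3*r^3 - 28*r^2 - 28*r + 32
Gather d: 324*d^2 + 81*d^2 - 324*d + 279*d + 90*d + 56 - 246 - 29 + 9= 405*d^2 + 45*d - 210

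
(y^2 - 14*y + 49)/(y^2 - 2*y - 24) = (-y^2 + 14*y - 49)/(-y^2 + 2*y + 24)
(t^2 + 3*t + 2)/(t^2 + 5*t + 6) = (t + 1)/(t + 3)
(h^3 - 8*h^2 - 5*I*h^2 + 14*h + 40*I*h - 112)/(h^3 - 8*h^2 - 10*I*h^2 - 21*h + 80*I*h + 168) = (h + 2*I)/(h - 3*I)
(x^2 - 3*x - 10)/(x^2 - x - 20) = (x + 2)/(x + 4)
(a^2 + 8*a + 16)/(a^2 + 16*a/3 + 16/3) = 3*(a + 4)/(3*a + 4)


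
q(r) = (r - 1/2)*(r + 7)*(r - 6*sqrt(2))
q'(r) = (r - 1/2)*(r + 7) + (r - 1/2)*(r - 6*sqrt(2)) + (r + 7)*(r - 6*sqrt(2))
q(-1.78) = 122.17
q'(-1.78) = -42.08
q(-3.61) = 168.52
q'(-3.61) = -5.22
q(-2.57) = 150.35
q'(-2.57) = -28.64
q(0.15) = 20.86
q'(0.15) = -59.18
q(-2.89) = 158.49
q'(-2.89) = -22.12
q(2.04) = -89.73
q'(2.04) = -54.27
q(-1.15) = 93.00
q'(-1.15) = -50.12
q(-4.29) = 165.83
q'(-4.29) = 13.59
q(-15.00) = -2912.17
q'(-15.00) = 675.90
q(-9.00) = -332.22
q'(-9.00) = 220.08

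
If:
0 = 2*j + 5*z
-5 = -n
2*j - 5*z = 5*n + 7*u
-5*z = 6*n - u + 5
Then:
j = 15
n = 5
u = 5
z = -6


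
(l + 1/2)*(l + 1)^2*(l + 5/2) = l^4 + 5*l^3 + 33*l^2/4 + 11*l/2 + 5/4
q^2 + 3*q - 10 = (q - 2)*(q + 5)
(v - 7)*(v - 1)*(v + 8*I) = v^3 - 8*v^2 + 8*I*v^2 + 7*v - 64*I*v + 56*I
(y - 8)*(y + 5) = y^2 - 3*y - 40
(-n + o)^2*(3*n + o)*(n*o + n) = 3*n^4*o + 3*n^4 - 5*n^3*o^2 - 5*n^3*o + n^2*o^3 + n^2*o^2 + n*o^4 + n*o^3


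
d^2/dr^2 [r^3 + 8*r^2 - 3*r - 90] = 6*r + 16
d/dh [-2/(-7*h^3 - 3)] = -42*h^2/(7*h^3 + 3)^2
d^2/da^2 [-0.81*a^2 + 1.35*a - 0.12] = -1.62000000000000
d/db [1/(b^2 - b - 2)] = (1 - 2*b)/(-b^2 + b + 2)^2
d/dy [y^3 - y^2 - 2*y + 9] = 3*y^2 - 2*y - 2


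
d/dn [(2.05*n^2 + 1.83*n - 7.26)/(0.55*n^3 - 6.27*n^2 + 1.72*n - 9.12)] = (-1.1275*n^4 - 2.013*n^3 + 26.9791*n^2 - 128.4324*n - 4.2024)/(0.3025*n^6 - 6.897*n^5 + 41.2049*n^4 - 31.6008*n^3 + 117.3232*n^2 - 31.3728*n + 83.1744)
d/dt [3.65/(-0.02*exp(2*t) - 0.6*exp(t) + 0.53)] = (0.146*exp(t) + 2.19)*exp(t)/(0.02*exp(2*t) + 0.6*exp(t) - 0.53)^2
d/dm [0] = 0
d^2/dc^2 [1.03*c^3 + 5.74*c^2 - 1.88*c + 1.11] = 6.18*c + 11.48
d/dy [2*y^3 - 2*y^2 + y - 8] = 6*y^2 - 4*y + 1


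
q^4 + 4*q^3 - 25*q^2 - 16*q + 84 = (q - 3)*(q - 2)*(q + 2)*(q + 7)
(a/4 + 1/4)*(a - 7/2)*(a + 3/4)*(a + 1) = a^4/4 - 3*a^3/16 - 57*a^2/32 - 2*a - 21/32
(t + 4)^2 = t^2 + 8*t + 16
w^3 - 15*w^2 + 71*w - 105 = (w - 7)*(w - 5)*(w - 3)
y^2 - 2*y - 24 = (y - 6)*(y + 4)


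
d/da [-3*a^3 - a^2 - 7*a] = -9*a^2 - 2*a - 7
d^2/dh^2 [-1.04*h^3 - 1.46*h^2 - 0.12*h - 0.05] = -6.24*h - 2.92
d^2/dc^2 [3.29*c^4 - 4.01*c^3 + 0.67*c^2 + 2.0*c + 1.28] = 39.48*c^2 - 24.06*c + 1.34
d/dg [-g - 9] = -1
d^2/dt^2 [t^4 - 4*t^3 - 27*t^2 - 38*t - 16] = 12*t^2 - 24*t - 54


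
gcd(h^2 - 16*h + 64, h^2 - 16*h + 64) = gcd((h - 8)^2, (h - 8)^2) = h^2 - 16*h + 64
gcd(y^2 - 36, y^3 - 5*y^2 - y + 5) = 1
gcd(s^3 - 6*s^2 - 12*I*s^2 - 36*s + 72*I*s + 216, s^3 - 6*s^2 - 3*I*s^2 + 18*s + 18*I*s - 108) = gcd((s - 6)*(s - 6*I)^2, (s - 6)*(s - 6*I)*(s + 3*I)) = s^2 + s*(-6 - 6*I) + 36*I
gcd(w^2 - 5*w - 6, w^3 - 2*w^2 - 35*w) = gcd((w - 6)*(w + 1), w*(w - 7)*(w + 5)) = 1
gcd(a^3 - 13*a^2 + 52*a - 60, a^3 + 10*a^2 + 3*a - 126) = 1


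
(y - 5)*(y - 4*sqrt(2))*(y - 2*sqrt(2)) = y^3 - 6*sqrt(2)*y^2 - 5*y^2 + 16*y + 30*sqrt(2)*y - 80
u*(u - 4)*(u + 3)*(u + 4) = u^4 + 3*u^3 - 16*u^2 - 48*u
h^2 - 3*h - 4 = (h - 4)*(h + 1)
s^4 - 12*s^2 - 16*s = s*(s - 4)*(s + 2)^2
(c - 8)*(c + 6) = c^2 - 2*c - 48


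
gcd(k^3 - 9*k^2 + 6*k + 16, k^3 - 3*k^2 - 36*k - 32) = k^2 - 7*k - 8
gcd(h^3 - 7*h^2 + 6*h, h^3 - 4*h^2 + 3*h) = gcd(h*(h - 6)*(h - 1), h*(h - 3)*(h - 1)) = h^2 - h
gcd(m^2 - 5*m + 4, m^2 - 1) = m - 1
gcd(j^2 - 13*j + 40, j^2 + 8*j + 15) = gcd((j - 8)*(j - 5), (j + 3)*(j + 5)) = 1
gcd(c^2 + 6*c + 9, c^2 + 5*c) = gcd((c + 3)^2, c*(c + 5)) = 1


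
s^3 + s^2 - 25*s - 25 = (s - 5)*(s + 1)*(s + 5)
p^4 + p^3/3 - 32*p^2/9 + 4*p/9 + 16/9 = (p - 4/3)*(p - 1)*(p + 2/3)*(p + 2)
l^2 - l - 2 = (l - 2)*(l + 1)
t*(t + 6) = t^2 + 6*t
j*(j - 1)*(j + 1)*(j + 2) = j^4 + 2*j^3 - j^2 - 2*j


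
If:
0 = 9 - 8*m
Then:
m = 9/8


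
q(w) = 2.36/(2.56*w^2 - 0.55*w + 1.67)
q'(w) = 2.36*(0.55 - 5.12*w)/(2.56*w^2 - 0.55*w + 1.67)^2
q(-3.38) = 0.07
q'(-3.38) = 0.04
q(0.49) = 1.17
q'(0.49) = -1.14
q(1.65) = 0.31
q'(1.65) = -0.31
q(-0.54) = 0.87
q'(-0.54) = 1.06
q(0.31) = 1.35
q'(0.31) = -0.80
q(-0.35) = 1.08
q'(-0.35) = 1.17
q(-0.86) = 0.58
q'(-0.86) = 0.72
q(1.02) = 0.63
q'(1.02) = -0.77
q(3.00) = 0.10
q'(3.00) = -0.07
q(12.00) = 0.01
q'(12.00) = -0.00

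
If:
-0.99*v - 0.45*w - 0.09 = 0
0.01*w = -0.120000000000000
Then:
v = 5.36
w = -12.00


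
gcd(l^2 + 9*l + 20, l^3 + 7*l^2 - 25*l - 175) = l + 5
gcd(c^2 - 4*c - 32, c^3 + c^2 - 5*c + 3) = 1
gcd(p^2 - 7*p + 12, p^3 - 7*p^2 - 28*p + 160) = p - 4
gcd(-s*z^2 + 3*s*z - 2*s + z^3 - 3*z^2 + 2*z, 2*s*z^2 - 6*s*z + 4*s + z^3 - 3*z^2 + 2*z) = z^2 - 3*z + 2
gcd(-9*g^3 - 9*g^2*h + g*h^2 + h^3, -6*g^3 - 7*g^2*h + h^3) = 3*g^2 + 2*g*h - h^2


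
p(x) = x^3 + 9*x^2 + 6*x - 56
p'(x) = 3*x^2 + 18*x + 6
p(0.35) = -52.75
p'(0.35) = 12.67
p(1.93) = -3.71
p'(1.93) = 51.91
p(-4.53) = 8.55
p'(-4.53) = -13.98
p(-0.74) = -55.92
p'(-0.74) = -5.68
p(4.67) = 270.15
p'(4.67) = 155.49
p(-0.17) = -56.76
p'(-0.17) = 3.03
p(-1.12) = -52.84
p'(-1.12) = -10.40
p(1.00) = -40.00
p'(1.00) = 27.00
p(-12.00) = -560.00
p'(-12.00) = 222.00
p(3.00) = 70.00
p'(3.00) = 87.00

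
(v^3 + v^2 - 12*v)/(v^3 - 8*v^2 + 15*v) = (v + 4)/(v - 5)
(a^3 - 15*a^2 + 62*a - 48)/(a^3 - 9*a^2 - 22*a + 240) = (a - 1)/(a + 5)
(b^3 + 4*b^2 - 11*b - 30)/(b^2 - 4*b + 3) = (b^2 + 7*b + 10)/(b - 1)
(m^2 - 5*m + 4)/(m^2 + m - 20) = (m - 1)/(m + 5)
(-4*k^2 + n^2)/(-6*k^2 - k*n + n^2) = (2*k - n)/(3*k - n)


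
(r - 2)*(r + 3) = r^2 + r - 6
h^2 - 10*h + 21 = (h - 7)*(h - 3)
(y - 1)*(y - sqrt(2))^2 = y^3 - 2*sqrt(2)*y^2 - y^2 + 2*y + 2*sqrt(2)*y - 2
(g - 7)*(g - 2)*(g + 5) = g^3 - 4*g^2 - 31*g + 70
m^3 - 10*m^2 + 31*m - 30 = (m - 5)*(m - 3)*(m - 2)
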